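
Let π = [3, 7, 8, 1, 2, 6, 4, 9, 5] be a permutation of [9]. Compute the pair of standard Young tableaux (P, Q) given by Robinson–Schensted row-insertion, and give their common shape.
P = [1, 2, 4, 5] / [3, 6, 8, 9] / [7];  Q = [1, 2, 3, 8] / [4, 5, 6, 9] / [7];  common shape = (4, 4, 1)

Row-insert the values π_1, π_2, … into P one at a time, bumping the leftmost entry strictly greater than the inserted value down to the next row. The recording tableau Q records, in position (i, j), the step at which that cell was added to P.
  Insert 3 (step 1): P = [3];  Q = [1]
  Insert 7 (step 2): P = [3, 7];  Q = [1, 2]
  Insert 8 (step 3): P = [3, 7, 8];  Q = [1, 2, 3]
  Insert 1 (step 4): P = [1, 7, 8] / [3];  Q = [1, 2, 3] / [4]
  Insert 2 (step 5): P = [1, 2, 8] / [3, 7];  Q = [1, 2, 3] / [4, 5]
  Insert 6 (step 6): P = [1, 2, 6] / [3, 7, 8];  Q = [1, 2, 3] / [4, 5, 6]
  Insert 4 (step 7): P = [1, 2, 4] / [3, 6, 8] / [7];  Q = [1, 2, 3] / [4, 5, 6] / [7]
  Insert 9 (step 8): P = [1, 2, 4, 9] / [3, 6, 8] / [7];  Q = [1, 2, 3, 8] / [4, 5, 6] / [7]
  Insert 5 (step 9): P = [1, 2, 4, 5] / [3, 6, 8, 9] / [7];  Q = [1, 2, 3, 8] / [4, 5, 6, 9] / [7]
Final shape: (4, 4, 1).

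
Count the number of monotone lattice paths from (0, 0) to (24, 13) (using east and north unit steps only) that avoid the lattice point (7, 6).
Number of paths = 2968552836

Total paths from (0, 0) to (24, 13): C(37, 24) = 3562467300. Paths through (7, 6): (paths (0, 0) → (7, 6)) × (paths (7, 6) → (24, 13)) = C(13, 7) · C(24, 17) = 1716 · 346104 = 593914464. Avoidance count = 3562467300 − 593914464 = 2968552836.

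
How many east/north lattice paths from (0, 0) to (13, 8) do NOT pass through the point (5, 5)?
Number of paths = 161910

Total paths from (0, 0) to (13, 8): C(21, 13) = 203490. Paths through (5, 5): (paths (0, 0) → (5, 5)) × (paths (5, 5) → (13, 8)) = C(10, 5) · C(11, 8) = 252 · 165 = 41580. Avoidance count = 203490 − 41580 = 161910.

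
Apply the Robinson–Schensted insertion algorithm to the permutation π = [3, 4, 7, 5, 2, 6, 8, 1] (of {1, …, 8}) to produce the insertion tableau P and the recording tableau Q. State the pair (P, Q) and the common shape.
P = [1, 4, 5, 6, 8] / [2] / [3] / [7];  Q = [1, 2, 3, 6, 7] / [4] / [5] / [8];  common shape = (5, 1, 1, 1)

Row-insert the values π_1, π_2, … into P one at a time, bumping the leftmost entry strictly greater than the inserted value down to the next row. The recording tableau Q records, in position (i, j), the step at which that cell was added to P.
  Insert 3 (step 1): P = [3];  Q = [1]
  Insert 4 (step 2): P = [3, 4];  Q = [1, 2]
  Insert 7 (step 3): P = [3, 4, 7];  Q = [1, 2, 3]
  Insert 5 (step 4): P = [3, 4, 5] / [7];  Q = [1, 2, 3] / [4]
  Insert 2 (step 5): P = [2, 4, 5] / [3] / [7];  Q = [1, 2, 3] / [4] / [5]
  Insert 6 (step 6): P = [2, 4, 5, 6] / [3] / [7];  Q = [1, 2, 3, 6] / [4] / [5]
  Insert 8 (step 7): P = [2, 4, 5, 6, 8] / [3] / [7];  Q = [1, 2, 3, 6, 7] / [4] / [5]
  Insert 1 (step 8): P = [1, 4, 5, 6, 8] / [2] / [3] / [7];  Q = [1, 2, 3, 6, 7] / [4] / [5] / [8]
Final shape: (5, 1, 1, 1).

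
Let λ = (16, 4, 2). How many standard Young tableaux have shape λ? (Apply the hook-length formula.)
# SYT of shape (16, 4, 2) = 456456

Hook-length formula: f^λ = n! / Π hook(c), product over all cells c of the Young diagram. For λ = (16, 4, 2), n = 22 boxes. Hook lengths by row (left-to-right, top-to-bottom): [18, 17, 15, 14, 12, 11, 10, 9, 8, 7, 6, 5, 4, 3, 2, 1]; [5, 4, 2, 1]; [2, 1]. Product of hooks = 2462451425280000. So f^λ = 22! / 2462451425280000 = 1124000727777607680000 / 2462451425280000 = 456456.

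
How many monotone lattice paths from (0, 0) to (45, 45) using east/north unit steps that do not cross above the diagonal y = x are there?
C_45 = 2257117854077248073253720

These NE paths below the diagonal are counted by the Catalan number C_n = (1/(n + 1)) · C(2n, n). For n = 45: C_45 = (1/46) · C(90, 45) = 103827421287553411369671120/46 = 2257117854077248073253720.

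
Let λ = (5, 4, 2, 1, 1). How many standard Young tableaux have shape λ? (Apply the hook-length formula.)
# SYT of shape (5, 4, 2, 1, 1) = 21450

Hook-length formula: f^λ = n! / Π hook(c), product over all cells c of the Young diagram. For λ = (5, 4, 2, 1, 1), n = 13 boxes. Hook lengths by row (left-to-right, top-to-bottom): [9, 6, 4, 3, 1]; [7, 4, 2, 1]; [4, 1]; [2]; [1]. Product of hooks = 290304. So f^λ = 13! / 290304 = 6227020800 / 290304 = 21450.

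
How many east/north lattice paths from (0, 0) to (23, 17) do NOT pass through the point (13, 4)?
Number of paths = 86009501720

Total paths from (0, 0) to (23, 17): C(40, 23) = 88732378800. Paths through (13, 4): (paths (0, 0) → (13, 4)) × (paths (13, 4) → (23, 17)) = C(17, 13) · C(23, 10) = 2380 · 1144066 = 2722877080. Avoidance count = 88732378800 − 2722877080 = 86009501720.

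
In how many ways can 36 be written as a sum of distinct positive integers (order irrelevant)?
q(36) = 668

A partition into distinct parts is a strictly decreasing sequence summing to n. The recurrence d(n, m) = d(n, m−1) + d(n−m, m−1) (use part m at most once) with q(n) = d(n, n) gives q(36) = 668. (Euler's theorem: # distinct-part partitions = # odd-part partitions.)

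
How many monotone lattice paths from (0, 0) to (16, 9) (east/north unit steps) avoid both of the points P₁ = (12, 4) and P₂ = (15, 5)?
Number of paths = 1772535

Inclusion–exclusion. Total paths: C(25, 16) = 2042975. Through P₁: C(16, 12)·C(9, 4) = 229320. Through P₂: C(20, 15)·C(5, 1) = 77520. Since P₁ is strictly southwest of P₂, a monotone path through both must visit P₁ then P₂; paths through both = C(16, 12)·C(4, 3)·C(5, 1) = 36400. Avoid both = 2042975 − 229320 − 77520 + 36400 = 1772535.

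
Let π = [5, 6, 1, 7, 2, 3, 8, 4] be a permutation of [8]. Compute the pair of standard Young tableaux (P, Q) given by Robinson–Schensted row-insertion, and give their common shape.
P = [1, 2, 3, 4] / [5, 6, 7, 8];  Q = [1, 2, 4, 7] / [3, 5, 6, 8];  common shape = (4, 4)

Row-insert the values π_1, π_2, … into P one at a time, bumping the leftmost entry strictly greater than the inserted value down to the next row. The recording tableau Q records, in position (i, j), the step at which that cell was added to P.
  Insert 5 (step 1): P = [5];  Q = [1]
  Insert 6 (step 2): P = [5, 6];  Q = [1, 2]
  Insert 1 (step 3): P = [1, 6] / [5];  Q = [1, 2] / [3]
  Insert 7 (step 4): P = [1, 6, 7] / [5];  Q = [1, 2, 4] / [3]
  Insert 2 (step 5): P = [1, 2, 7] / [5, 6];  Q = [1, 2, 4] / [3, 5]
  Insert 3 (step 6): P = [1, 2, 3] / [5, 6, 7];  Q = [1, 2, 4] / [3, 5, 6]
  Insert 8 (step 7): P = [1, 2, 3, 8] / [5, 6, 7];  Q = [1, 2, 4, 7] / [3, 5, 6]
  Insert 4 (step 8): P = [1, 2, 3, 4] / [5, 6, 7, 8];  Q = [1, 2, 4, 7] / [3, 5, 6, 8]
Final shape: (4, 4).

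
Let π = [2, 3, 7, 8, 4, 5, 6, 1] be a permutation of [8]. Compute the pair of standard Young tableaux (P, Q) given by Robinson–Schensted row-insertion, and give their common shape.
P = [1, 3, 4, 5, 6] / [2, 8] / [7];  Q = [1, 2, 3, 4, 7] / [5, 6] / [8];  common shape = (5, 2, 1)

Row-insert the values π_1, π_2, … into P one at a time, bumping the leftmost entry strictly greater than the inserted value down to the next row. The recording tableau Q records, in position (i, j), the step at which that cell was added to P.
  Insert 2 (step 1): P = [2];  Q = [1]
  Insert 3 (step 2): P = [2, 3];  Q = [1, 2]
  Insert 7 (step 3): P = [2, 3, 7];  Q = [1, 2, 3]
  Insert 8 (step 4): P = [2, 3, 7, 8];  Q = [1, 2, 3, 4]
  Insert 4 (step 5): P = [2, 3, 4, 8] / [7];  Q = [1, 2, 3, 4] / [5]
  Insert 5 (step 6): P = [2, 3, 4, 5] / [7, 8];  Q = [1, 2, 3, 4] / [5, 6]
  Insert 6 (step 7): P = [2, 3, 4, 5, 6] / [7, 8];  Q = [1, 2, 3, 4, 7] / [5, 6]
  Insert 1 (step 8): P = [1, 3, 4, 5, 6] / [2, 8] / [7];  Q = [1, 2, 3, 4, 7] / [5, 6] / [8]
Final shape: (5, 2, 1).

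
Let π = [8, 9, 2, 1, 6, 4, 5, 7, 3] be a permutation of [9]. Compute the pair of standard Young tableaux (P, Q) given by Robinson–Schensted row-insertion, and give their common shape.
P = [1, 3, 5, 7] / [2, 4] / [6, 9] / [8];  Q = [1, 2, 7, 8] / [3, 5] / [4, 6] / [9];  common shape = (4, 2, 2, 1)

Row-insert the values π_1, π_2, … into P one at a time, bumping the leftmost entry strictly greater than the inserted value down to the next row. The recording tableau Q records, in position (i, j), the step at which that cell was added to P.
  Insert 8 (step 1): P = [8];  Q = [1]
  Insert 9 (step 2): P = [8, 9];  Q = [1, 2]
  Insert 2 (step 3): P = [2, 9] / [8];  Q = [1, 2] / [3]
  Insert 1 (step 4): P = [1, 9] / [2] / [8];  Q = [1, 2] / [3] / [4]
  Insert 6 (step 5): P = [1, 6] / [2, 9] / [8];  Q = [1, 2] / [3, 5] / [4]
  Insert 4 (step 6): P = [1, 4] / [2, 6] / [8, 9];  Q = [1, 2] / [3, 5] / [4, 6]
  Insert 5 (step 7): P = [1, 4, 5] / [2, 6] / [8, 9];  Q = [1, 2, 7] / [3, 5] / [4, 6]
  Insert 7 (step 8): P = [1, 4, 5, 7] / [2, 6] / [8, 9];  Q = [1, 2, 7, 8] / [3, 5] / [4, 6]
  Insert 3 (step 9): P = [1, 3, 5, 7] / [2, 4] / [6, 9] / [8];  Q = [1, 2, 7, 8] / [3, 5] / [4, 6] / [9]
Final shape: (4, 2, 2, 1).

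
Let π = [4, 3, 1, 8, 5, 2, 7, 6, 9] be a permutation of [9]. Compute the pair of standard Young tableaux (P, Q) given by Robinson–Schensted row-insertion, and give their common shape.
P = [1, 2, 6, 9] / [3, 5, 7] / [4, 8];  Q = [1, 4, 7, 9] / [2, 5, 8] / [3, 6];  common shape = (4, 3, 2)

Row-insert the values π_1, π_2, … into P one at a time, bumping the leftmost entry strictly greater than the inserted value down to the next row. The recording tableau Q records, in position (i, j), the step at which that cell was added to P.
  Insert 4 (step 1): P = [4];  Q = [1]
  Insert 3 (step 2): P = [3] / [4];  Q = [1] / [2]
  Insert 1 (step 3): P = [1] / [3] / [4];  Q = [1] / [2] / [3]
  Insert 8 (step 4): P = [1, 8] / [3] / [4];  Q = [1, 4] / [2] / [3]
  Insert 5 (step 5): P = [1, 5] / [3, 8] / [4];  Q = [1, 4] / [2, 5] / [3]
  Insert 2 (step 6): P = [1, 2] / [3, 5] / [4, 8];  Q = [1, 4] / [2, 5] / [3, 6]
  Insert 7 (step 7): P = [1, 2, 7] / [3, 5] / [4, 8];  Q = [1, 4, 7] / [2, 5] / [3, 6]
  Insert 6 (step 8): P = [1, 2, 6] / [3, 5, 7] / [4, 8];  Q = [1, 4, 7] / [2, 5, 8] / [3, 6]
  Insert 9 (step 9): P = [1, 2, 6, 9] / [3, 5, 7] / [4, 8];  Q = [1, 4, 7, 9] / [2, 5, 8] / [3, 6]
Final shape: (4, 3, 2).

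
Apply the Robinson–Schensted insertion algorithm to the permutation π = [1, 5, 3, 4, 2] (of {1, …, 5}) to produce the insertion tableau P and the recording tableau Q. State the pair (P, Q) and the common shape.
P = [1, 2, 4] / [3] / [5];  Q = [1, 2, 4] / [3] / [5];  common shape = (3, 1, 1)

Row-insert the values π_1, π_2, … into P one at a time, bumping the leftmost entry strictly greater than the inserted value down to the next row. The recording tableau Q records, in position (i, j), the step at which that cell was added to P.
  Insert 1 (step 1): P = [1];  Q = [1]
  Insert 5 (step 2): P = [1, 5];  Q = [1, 2]
  Insert 3 (step 3): P = [1, 3] / [5];  Q = [1, 2] / [3]
  Insert 4 (step 4): P = [1, 3, 4] / [5];  Q = [1, 2, 4] / [3]
  Insert 2 (step 5): P = [1, 2, 4] / [3] / [5];  Q = [1, 2, 4] / [3] / [5]
Final shape: (3, 1, 1).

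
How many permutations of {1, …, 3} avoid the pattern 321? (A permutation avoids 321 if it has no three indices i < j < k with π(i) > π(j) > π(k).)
C_3 = 5

These 321-avoiding permutations are counted by the Catalan number C_n = (1/(n + 1)) · C(2n, n). For n = 3: C_3 = (1/4) · C(6, 3) = 20/4 = 5.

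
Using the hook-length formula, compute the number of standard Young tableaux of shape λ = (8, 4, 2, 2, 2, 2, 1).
# SYT of shape (8, 4, 2, 2, 2, 2, 1) = 277134000

Hook-length formula: f^λ = n! / Π hook(c), product over all cells c of the Young diagram. For λ = (8, 4, 2, 2, 2, 2, 1), n = 21 boxes. Hook lengths by row (left-to-right, top-to-bottom): [14, 12, 7, 6, 4, 3, 2, 1]; [9, 7, 2, 1]; [6, 4]; [5, 3]; [4, 2]; [3, 1]; [1]. Product of hooks = 184354652160. So f^λ = 21! / 184354652160 = 51090942171709440000 / 184354652160 = 277134000.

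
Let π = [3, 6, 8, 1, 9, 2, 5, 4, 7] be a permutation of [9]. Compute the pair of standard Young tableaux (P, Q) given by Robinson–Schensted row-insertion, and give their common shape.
P = [1, 2, 4, 7] / [3, 5, 8, 9] / [6];  Q = [1, 2, 3, 5] / [4, 6, 7, 9] / [8];  common shape = (4, 4, 1)

Row-insert the values π_1, π_2, … into P one at a time, bumping the leftmost entry strictly greater than the inserted value down to the next row. The recording tableau Q records, in position (i, j), the step at which that cell was added to P.
  Insert 3 (step 1): P = [3];  Q = [1]
  Insert 6 (step 2): P = [3, 6];  Q = [1, 2]
  Insert 8 (step 3): P = [3, 6, 8];  Q = [1, 2, 3]
  Insert 1 (step 4): P = [1, 6, 8] / [3];  Q = [1, 2, 3] / [4]
  Insert 9 (step 5): P = [1, 6, 8, 9] / [3];  Q = [1, 2, 3, 5] / [4]
  Insert 2 (step 6): P = [1, 2, 8, 9] / [3, 6];  Q = [1, 2, 3, 5] / [4, 6]
  Insert 5 (step 7): P = [1, 2, 5, 9] / [3, 6, 8];  Q = [1, 2, 3, 5] / [4, 6, 7]
  Insert 4 (step 8): P = [1, 2, 4, 9] / [3, 5, 8] / [6];  Q = [1, 2, 3, 5] / [4, 6, 7] / [8]
  Insert 7 (step 9): P = [1, 2, 4, 7] / [3, 5, 8, 9] / [6];  Q = [1, 2, 3, 5] / [4, 6, 7, 9] / [8]
Final shape: (4, 4, 1).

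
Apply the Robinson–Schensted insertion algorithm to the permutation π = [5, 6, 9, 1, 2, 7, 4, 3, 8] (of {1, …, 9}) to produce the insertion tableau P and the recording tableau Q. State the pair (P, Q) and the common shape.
P = [1, 2, 3, 8] / [4, 6, 7] / [5] / [9];  Q = [1, 2, 3, 9] / [4, 5, 6] / [7] / [8];  common shape = (4, 3, 1, 1)

Row-insert the values π_1, π_2, … into P one at a time, bumping the leftmost entry strictly greater than the inserted value down to the next row. The recording tableau Q records, in position (i, j), the step at which that cell was added to P.
  Insert 5 (step 1): P = [5];  Q = [1]
  Insert 6 (step 2): P = [5, 6];  Q = [1, 2]
  Insert 9 (step 3): P = [5, 6, 9];  Q = [1, 2, 3]
  Insert 1 (step 4): P = [1, 6, 9] / [5];  Q = [1, 2, 3] / [4]
  Insert 2 (step 5): P = [1, 2, 9] / [5, 6];  Q = [1, 2, 3] / [4, 5]
  Insert 7 (step 6): P = [1, 2, 7] / [5, 6, 9];  Q = [1, 2, 3] / [4, 5, 6]
  Insert 4 (step 7): P = [1, 2, 4] / [5, 6, 7] / [9];  Q = [1, 2, 3] / [4, 5, 6] / [7]
  Insert 3 (step 8): P = [1, 2, 3] / [4, 6, 7] / [5] / [9];  Q = [1, 2, 3] / [4, 5, 6] / [7] / [8]
  Insert 8 (step 9): P = [1, 2, 3, 8] / [4, 6, 7] / [5] / [9];  Q = [1, 2, 3, 9] / [4, 5, 6] / [7] / [8]
Final shape: (4, 3, 1, 1).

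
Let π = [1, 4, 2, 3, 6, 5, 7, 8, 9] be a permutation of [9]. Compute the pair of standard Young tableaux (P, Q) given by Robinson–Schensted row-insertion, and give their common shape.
P = [1, 2, 3, 5, 7, 8, 9] / [4, 6];  Q = [1, 2, 4, 5, 7, 8, 9] / [3, 6];  common shape = (7, 2)

Row-insert the values π_1, π_2, … into P one at a time, bumping the leftmost entry strictly greater than the inserted value down to the next row. The recording tableau Q records, in position (i, j), the step at which that cell was added to P.
  Insert 1 (step 1): P = [1];  Q = [1]
  Insert 4 (step 2): P = [1, 4];  Q = [1, 2]
  Insert 2 (step 3): P = [1, 2] / [4];  Q = [1, 2] / [3]
  Insert 3 (step 4): P = [1, 2, 3] / [4];  Q = [1, 2, 4] / [3]
  Insert 6 (step 5): P = [1, 2, 3, 6] / [4];  Q = [1, 2, 4, 5] / [3]
  Insert 5 (step 6): P = [1, 2, 3, 5] / [4, 6];  Q = [1, 2, 4, 5] / [3, 6]
  Insert 7 (step 7): P = [1, 2, 3, 5, 7] / [4, 6];  Q = [1, 2, 4, 5, 7] / [3, 6]
  Insert 8 (step 8): P = [1, 2, 3, 5, 7, 8] / [4, 6];  Q = [1, 2, 4, 5, 7, 8] / [3, 6]
  Insert 9 (step 9): P = [1, 2, 3, 5, 7, 8, 9] / [4, 6];  Q = [1, 2, 4, 5, 7, 8, 9] / [3, 6]
Final shape: (7, 2).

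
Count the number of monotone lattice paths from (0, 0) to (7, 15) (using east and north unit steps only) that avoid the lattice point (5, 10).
Number of paths = 107481

Total paths from (0, 0) to (7, 15): C(22, 7) = 170544. Paths through (5, 10): (paths (0, 0) → (5, 10)) × (paths (5, 10) → (7, 15)) = C(15, 5) · C(7, 2) = 3003 · 21 = 63063. Avoidance count = 170544 − 63063 = 107481.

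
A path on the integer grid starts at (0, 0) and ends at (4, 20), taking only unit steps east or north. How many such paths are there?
Number of paths = 10626

A monotone lattice path from (0, 0) to (4, 20) consists of 4 east steps and 20 north steps in some order, so it is determined by which 4 of the 24 steps are east. The count is C(24, 4) = 10626.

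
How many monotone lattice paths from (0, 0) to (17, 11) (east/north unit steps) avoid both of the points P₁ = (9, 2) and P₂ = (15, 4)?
Number of paths = 20053034

Inclusion–exclusion. Total paths: C(28, 17) = 21474180. Through P₁: C(11, 9)·C(17, 8) = 1337050. Through P₂: C(19, 15)·C(9, 2) = 139536. Since P₁ is strictly southwest of P₂, a monotone path through both must visit P₁ then P₂; paths through both = C(11, 9)·C(8, 6)·C(9, 2) = 55440. Avoid both = 21474180 − 1337050 − 139536 + 55440 = 20053034.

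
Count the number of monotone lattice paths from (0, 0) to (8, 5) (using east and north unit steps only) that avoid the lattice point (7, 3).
Number of paths = 927

Total paths from (0, 0) to (8, 5): C(13, 8) = 1287. Paths through (7, 3): (paths (0, 0) → (7, 3)) × (paths (7, 3) → (8, 5)) = C(10, 7) · C(3, 1) = 120 · 3 = 360. Avoidance count = 1287 − 360 = 927.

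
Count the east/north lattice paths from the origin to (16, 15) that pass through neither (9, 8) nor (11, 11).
Number of paths = 158854443

Inclusion–exclusion. Total paths: C(31, 16) = 300540195. Through P₁: C(17, 9)·C(14, 7) = 83431920. Through P₂: C(22, 11)·C(9, 5) = 88884432. Since P₁ is strictly southwest of P₂, a monotone path through both must visit P₁ then P₂; paths through both = C(17, 9)·C(5, 2)·C(9, 5) = 30630600. Avoid both = 300540195 − 83431920 − 88884432 + 30630600 = 158854443.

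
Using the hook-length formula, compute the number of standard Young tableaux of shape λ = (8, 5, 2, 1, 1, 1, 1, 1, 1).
# SYT of shape (8, 5, 2, 1, 1, 1, 1, 1, 1) = 135795660

Hook-length formula: f^λ = n! / Π hook(c), product over all cells c of the Young diagram. For λ = (8, 5, 2, 1, 1, 1, 1, 1, 1), n = 21 boxes. Hook lengths by row (left-to-right, top-to-bottom): [16, 9, 7, 6, 5, 3, 2, 1]; [12, 5, 3, 2, 1]; [8, 1]; [6]; [5]; [4]; [3]; [2]; [1]. Product of hooks = 376233984000. So f^λ = 21! / 376233984000 = 51090942171709440000 / 376233984000 = 135795660.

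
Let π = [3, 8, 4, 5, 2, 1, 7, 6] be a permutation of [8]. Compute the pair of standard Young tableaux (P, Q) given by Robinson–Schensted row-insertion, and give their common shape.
P = [1, 4, 5, 6] / [2, 7] / [3] / [8];  Q = [1, 2, 4, 7] / [3, 8] / [5] / [6];  common shape = (4, 2, 1, 1)

Row-insert the values π_1, π_2, … into P one at a time, bumping the leftmost entry strictly greater than the inserted value down to the next row. The recording tableau Q records, in position (i, j), the step at which that cell was added to P.
  Insert 3 (step 1): P = [3];  Q = [1]
  Insert 8 (step 2): P = [3, 8];  Q = [1, 2]
  Insert 4 (step 3): P = [3, 4] / [8];  Q = [1, 2] / [3]
  Insert 5 (step 4): P = [3, 4, 5] / [8];  Q = [1, 2, 4] / [3]
  Insert 2 (step 5): P = [2, 4, 5] / [3] / [8];  Q = [1, 2, 4] / [3] / [5]
  Insert 1 (step 6): P = [1, 4, 5] / [2] / [3] / [8];  Q = [1, 2, 4] / [3] / [5] / [6]
  Insert 7 (step 7): P = [1, 4, 5, 7] / [2] / [3] / [8];  Q = [1, 2, 4, 7] / [3] / [5] / [6]
  Insert 6 (step 8): P = [1, 4, 5, 6] / [2, 7] / [3] / [8];  Q = [1, 2, 4, 7] / [3, 8] / [5] / [6]
Final shape: (4, 2, 1, 1).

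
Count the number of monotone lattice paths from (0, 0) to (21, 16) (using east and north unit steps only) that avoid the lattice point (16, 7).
Number of paths = 12384970356

Total paths from (0, 0) to (21, 16): C(37, 21) = 12875774670. Paths through (16, 7): (paths (0, 0) → (16, 7)) × (paths (16, 7) → (21, 16)) = C(23, 16) · C(14, 5) = 245157 · 2002 = 490804314. Avoidance count = 12875774670 − 490804314 = 12384970356.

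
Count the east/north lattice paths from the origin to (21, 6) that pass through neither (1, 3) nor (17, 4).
Number of paths = 200171

Inclusion–exclusion. Total paths: C(27, 21) = 296010. Through P₁: C(4, 1)·C(23, 20) = 7084. Through P₂: C(21, 17)·C(6, 4) = 89775. Since P₁ is strictly southwest of P₂, a monotone path through both must visit P₁ then P₂; paths through both = C(4, 1)·C(17, 16)·C(6, 4) = 1020. Avoid both = 296010 − 7084 − 89775 + 1020 = 200171.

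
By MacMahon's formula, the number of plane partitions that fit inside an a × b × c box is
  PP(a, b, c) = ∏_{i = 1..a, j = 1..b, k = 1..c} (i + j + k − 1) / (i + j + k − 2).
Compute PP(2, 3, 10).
PP(2, 3, 10) = 26026

Evaluate the triple product over i = 1..2, j = 1..3, k = 1..10. The factors are (2/1) · (3/2) · (4/3) · (5/4) · (6/5) · (7/6) · (8/7) · (9/8) · … (60 factors total). The numerators and denominators telescope so the product is an integer; carrying out the multiplication exactly gives PP(2, 3, 10) = 26026.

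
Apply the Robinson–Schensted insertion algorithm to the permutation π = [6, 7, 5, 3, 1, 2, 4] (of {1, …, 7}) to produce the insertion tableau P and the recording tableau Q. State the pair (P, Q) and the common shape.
P = [1, 2, 4] / [3, 7] / [5] / [6];  Q = [1, 2, 7] / [3, 6] / [4] / [5];  common shape = (3, 2, 1, 1)

Row-insert the values π_1, π_2, … into P one at a time, bumping the leftmost entry strictly greater than the inserted value down to the next row. The recording tableau Q records, in position (i, j), the step at which that cell was added to P.
  Insert 6 (step 1): P = [6];  Q = [1]
  Insert 7 (step 2): P = [6, 7];  Q = [1, 2]
  Insert 5 (step 3): P = [5, 7] / [6];  Q = [1, 2] / [3]
  Insert 3 (step 4): P = [3, 7] / [5] / [6];  Q = [1, 2] / [3] / [4]
  Insert 1 (step 5): P = [1, 7] / [3] / [5] / [6];  Q = [1, 2] / [3] / [4] / [5]
  Insert 2 (step 6): P = [1, 2] / [3, 7] / [5] / [6];  Q = [1, 2] / [3, 6] / [4] / [5]
  Insert 4 (step 7): P = [1, 2, 4] / [3, 7] / [5] / [6];  Q = [1, 2, 7] / [3, 6] / [4] / [5]
Final shape: (3, 2, 1, 1).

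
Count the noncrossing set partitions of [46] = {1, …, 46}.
C_46 = 8740328711533173390046320

These noncrossing partitions are counted by the Catalan number C_n = (1/(n + 1)) · C(2n, n). For n = 46: C_46 = (1/47) · C(92, 46) = 410795449442059149332177040/47 = 8740328711533173390046320.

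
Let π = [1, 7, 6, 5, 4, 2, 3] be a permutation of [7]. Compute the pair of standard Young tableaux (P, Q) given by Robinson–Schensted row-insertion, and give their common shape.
P = [1, 2, 3] / [4] / [5] / [6] / [7];  Q = [1, 2, 7] / [3] / [4] / [5] / [6];  common shape = (3, 1, 1, 1, 1)

Row-insert the values π_1, π_2, … into P one at a time, bumping the leftmost entry strictly greater than the inserted value down to the next row. The recording tableau Q records, in position (i, j), the step at which that cell was added to P.
  Insert 1 (step 1): P = [1];  Q = [1]
  Insert 7 (step 2): P = [1, 7];  Q = [1, 2]
  Insert 6 (step 3): P = [1, 6] / [7];  Q = [1, 2] / [3]
  Insert 5 (step 4): P = [1, 5] / [6] / [7];  Q = [1, 2] / [3] / [4]
  Insert 4 (step 5): P = [1, 4] / [5] / [6] / [7];  Q = [1, 2] / [3] / [4] / [5]
  Insert 2 (step 6): P = [1, 2] / [4] / [5] / [6] / [7];  Q = [1, 2] / [3] / [4] / [5] / [6]
  Insert 3 (step 7): P = [1, 2, 3] / [4] / [5] / [6] / [7];  Q = [1, 2, 7] / [3] / [4] / [5] / [6]
Final shape: (3, 1, 1, 1, 1).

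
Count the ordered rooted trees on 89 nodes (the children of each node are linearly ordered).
C_88 = 64633260585762914370496637486146181462681535261000

These ordered rooted trees are counted by the Catalan number C_n = (1/(n + 1)) · C(2n, n). For n = 88: C_88 = (1/89) · C(176, 88) = 5752360192132899378974200736267010150178656638229000/89 = 64633260585762914370496637486146181462681535261000.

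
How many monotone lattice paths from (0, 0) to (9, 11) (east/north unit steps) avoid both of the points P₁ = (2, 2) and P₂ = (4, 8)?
Number of paths = 81008

Inclusion–exclusion. Total paths: C(20, 9) = 167960. Through P₁: C(4, 2)·C(16, 7) = 68640. Through P₂: C(12, 4)·C(8, 5) = 27720. Since P₁ is strictly southwest of P₂, a monotone path through both must visit P₁ then P₂; paths through both = C(4, 2)·C(8, 2)·C(8, 5) = 9408. Avoid both = 167960 − 68640 − 27720 + 9408 = 81008.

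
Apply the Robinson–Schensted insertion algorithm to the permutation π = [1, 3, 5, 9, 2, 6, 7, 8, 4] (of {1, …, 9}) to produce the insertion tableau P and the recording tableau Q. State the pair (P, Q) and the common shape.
P = [1, 2, 4, 6, 7, 8] / [3, 5] / [9];  Q = [1, 2, 3, 4, 7, 8] / [5, 6] / [9];  common shape = (6, 2, 1)

Row-insert the values π_1, π_2, … into P one at a time, bumping the leftmost entry strictly greater than the inserted value down to the next row. The recording tableau Q records, in position (i, j), the step at which that cell was added to P.
  Insert 1 (step 1): P = [1];  Q = [1]
  Insert 3 (step 2): P = [1, 3];  Q = [1, 2]
  Insert 5 (step 3): P = [1, 3, 5];  Q = [1, 2, 3]
  Insert 9 (step 4): P = [1, 3, 5, 9];  Q = [1, 2, 3, 4]
  Insert 2 (step 5): P = [1, 2, 5, 9] / [3];  Q = [1, 2, 3, 4] / [5]
  Insert 6 (step 6): P = [1, 2, 5, 6] / [3, 9];  Q = [1, 2, 3, 4] / [5, 6]
  Insert 7 (step 7): P = [1, 2, 5, 6, 7] / [3, 9];  Q = [1, 2, 3, 4, 7] / [5, 6]
  Insert 8 (step 8): P = [1, 2, 5, 6, 7, 8] / [3, 9];  Q = [1, 2, 3, 4, 7, 8] / [5, 6]
  Insert 4 (step 9): P = [1, 2, 4, 6, 7, 8] / [3, 5] / [9];  Q = [1, 2, 3, 4, 7, 8] / [5, 6] / [9]
Final shape: (6, 2, 1).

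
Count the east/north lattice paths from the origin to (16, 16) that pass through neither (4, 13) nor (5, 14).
Number of paths = 599461786

Inclusion–exclusion. Total paths: C(32, 16) = 601080390. Through P₁: C(17, 4)·C(15, 12) = 1082900. Through P₂: C(19, 5)·C(13, 11) = 906984. Since P₁ is strictly southwest of P₂, a monotone path through both must visit P₁ then P₂; paths through both = C(17, 4)·C(2, 1)·C(13, 11) = 371280. Avoid both = 601080390 − 1082900 − 906984 + 371280 = 599461786.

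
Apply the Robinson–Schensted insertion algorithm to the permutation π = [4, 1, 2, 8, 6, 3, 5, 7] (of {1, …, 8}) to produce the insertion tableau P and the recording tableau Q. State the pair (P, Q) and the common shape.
P = [1, 2, 3, 5, 7] / [4, 6] / [8];  Q = [1, 3, 4, 7, 8] / [2, 5] / [6];  common shape = (5, 2, 1)

Row-insert the values π_1, π_2, … into P one at a time, bumping the leftmost entry strictly greater than the inserted value down to the next row. The recording tableau Q records, in position (i, j), the step at which that cell was added to P.
  Insert 4 (step 1): P = [4];  Q = [1]
  Insert 1 (step 2): P = [1] / [4];  Q = [1] / [2]
  Insert 2 (step 3): P = [1, 2] / [4];  Q = [1, 3] / [2]
  Insert 8 (step 4): P = [1, 2, 8] / [4];  Q = [1, 3, 4] / [2]
  Insert 6 (step 5): P = [1, 2, 6] / [4, 8];  Q = [1, 3, 4] / [2, 5]
  Insert 3 (step 6): P = [1, 2, 3] / [4, 6] / [8];  Q = [1, 3, 4] / [2, 5] / [6]
  Insert 5 (step 7): P = [1, 2, 3, 5] / [4, 6] / [8];  Q = [1, 3, 4, 7] / [2, 5] / [6]
  Insert 7 (step 8): P = [1, 2, 3, 5, 7] / [4, 6] / [8];  Q = [1, 3, 4, 7, 8] / [2, 5] / [6]
Final shape: (5, 2, 1).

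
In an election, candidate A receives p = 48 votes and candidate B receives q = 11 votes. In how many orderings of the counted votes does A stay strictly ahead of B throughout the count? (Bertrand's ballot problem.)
Strict-lead orderings = 175512804285

Total orderings of the 59 votes with 48 for A: C(59, 48) = 279871768995. By the Bertrand ballot formula (Cycle Lemma / reflection principle), the number of orderings in which A is strictly ahead of B throughout is (p − q)/(p + q) · C(p + q, p) = (48 − 11)/(48 + 11) · 279871768995 = 175512804285.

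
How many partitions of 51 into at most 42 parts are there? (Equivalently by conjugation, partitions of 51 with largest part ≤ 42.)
p(51, parts ≤ 42) = 239876

Use the recurrence p(n, m) = p(n, m−1) + p(n−m, m): either the largest part is < m (count p(n, m−1)) or the largest part is exactly m (remove one copy of m, count p(n−m, m)). With p(0, ·) = 1 this gives p(51, parts ≤ 42) = 239876. (By conjugating Young diagrams, this also counts partitions of 51 into at most 42 parts.)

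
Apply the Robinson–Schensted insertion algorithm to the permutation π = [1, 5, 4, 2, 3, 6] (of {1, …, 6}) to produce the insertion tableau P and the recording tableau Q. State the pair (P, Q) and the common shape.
P = [1, 2, 3, 6] / [4] / [5];  Q = [1, 2, 5, 6] / [3] / [4];  common shape = (4, 1, 1)

Row-insert the values π_1, π_2, … into P one at a time, bumping the leftmost entry strictly greater than the inserted value down to the next row. The recording tableau Q records, in position (i, j), the step at which that cell was added to P.
  Insert 1 (step 1): P = [1];  Q = [1]
  Insert 5 (step 2): P = [1, 5];  Q = [1, 2]
  Insert 4 (step 3): P = [1, 4] / [5];  Q = [1, 2] / [3]
  Insert 2 (step 4): P = [1, 2] / [4] / [5];  Q = [1, 2] / [3] / [4]
  Insert 3 (step 5): P = [1, 2, 3] / [4] / [5];  Q = [1, 2, 5] / [3] / [4]
  Insert 6 (step 6): P = [1, 2, 3, 6] / [4] / [5];  Q = [1, 2, 5, 6] / [3] / [4]
Final shape: (4, 1, 1).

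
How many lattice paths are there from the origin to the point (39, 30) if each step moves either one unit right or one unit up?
Number of paths = 31627280033224861216

A monotone lattice path from (0, 0) to (39, 30) consists of 39 east steps and 30 north steps in some order, so it is determined by which 39 of the 69 steps are east. The count is C(69, 39) = 31627280033224861216.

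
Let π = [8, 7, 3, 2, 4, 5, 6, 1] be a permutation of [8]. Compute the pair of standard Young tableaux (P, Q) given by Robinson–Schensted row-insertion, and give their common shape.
P = [1, 4, 5, 6] / [2] / [3] / [7] / [8];  Q = [1, 5, 6, 7] / [2] / [3] / [4] / [8];  common shape = (4, 1, 1, 1, 1)

Row-insert the values π_1, π_2, … into P one at a time, bumping the leftmost entry strictly greater than the inserted value down to the next row. The recording tableau Q records, in position (i, j), the step at which that cell was added to P.
  Insert 8 (step 1): P = [8];  Q = [1]
  Insert 7 (step 2): P = [7] / [8];  Q = [1] / [2]
  Insert 3 (step 3): P = [3] / [7] / [8];  Q = [1] / [2] / [3]
  Insert 2 (step 4): P = [2] / [3] / [7] / [8];  Q = [1] / [2] / [3] / [4]
  Insert 4 (step 5): P = [2, 4] / [3] / [7] / [8];  Q = [1, 5] / [2] / [3] / [4]
  Insert 5 (step 6): P = [2, 4, 5] / [3] / [7] / [8];  Q = [1, 5, 6] / [2] / [3] / [4]
  Insert 6 (step 7): P = [2, 4, 5, 6] / [3] / [7] / [8];  Q = [1, 5, 6, 7] / [2] / [3] / [4]
  Insert 1 (step 8): P = [1, 4, 5, 6] / [2] / [3] / [7] / [8];  Q = [1, 5, 6, 7] / [2] / [3] / [4] / [8]
Final shape: (4, 1, 1, 1, 1).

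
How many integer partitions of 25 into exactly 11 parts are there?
p(25, 11 parts) = 131

Partitions of n into exactly k parts are in bijection with partitions of n − k into at most k parts (subtract 1 from each part). So p(25, exactly 11) = p(14, parts ≤ 11). Computing via the recurrence p(m, j) = p(m, j−1) + p(m−j, j) gives 131.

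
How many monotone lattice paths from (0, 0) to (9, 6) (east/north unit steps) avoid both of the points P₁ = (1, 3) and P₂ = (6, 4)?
Number of paths = 2485

Inclusion–exclusion. Total paths: C(15, 9) = 5005. Through P₁: C(4, 1)·C(11, 8) = 660. Through P₂: C(10, 6)·C(5, 3) = 2100. Since P₁ is strictly southwest of P₂, a monotone path through both must visit P₁ then P₂; paths through both = C(4, 1)·C(6, 5)·C(5, 3) = 240. Avoid both = 5005 − 660 − 2100 + 240 = 2485.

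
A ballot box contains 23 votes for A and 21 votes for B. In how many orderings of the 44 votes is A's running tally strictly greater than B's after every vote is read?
Strict-lead orderings = 91482563640

Total orderings of the 44 votes with 23 for A: C(44, 23) = 2012616400080. By the Bertrand ballot formula (Cycle Lemma / reflection principle), the number of orderings in which A is strictly ahead of B throughout is (p − q)/(p + q) · C(p + q, p) = (23 − 21)/(23 + 21) · 2012616400080 = 91482563640.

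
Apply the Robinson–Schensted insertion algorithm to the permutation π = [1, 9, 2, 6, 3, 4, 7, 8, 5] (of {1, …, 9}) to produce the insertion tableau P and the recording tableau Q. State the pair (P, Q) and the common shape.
P = [1, 2, 3, 4, 5, 8] / [6, 7] / [9];  Q = [1, 2, 4, 6, 7, 8] / [3, 9] / [5];  common shape = (6, 2, 1)

Row-insert the values π_1, π_2, … into P one at a time, bumping the leftmost entry strictly greater than the inserted value down to the next row. The recording tableau Q records, in position (i, j), the step at which that cell was added to P.
  Insert 1 (step 1): P = [1];  Q = [1]
  Insert 9 (step 2): P = [1, 9];  Q = [1, 2]
  Insert 2 (step 3): P = [1, 2] / [9];  Q = [1, 2] / [3]
  Insert 6 (step 4): P = [1, 2, 6] / [9];  Q = [1, 2, 4] / [3]
  Insert 3 (step 5): P = [1, 2, 3] / [6] / [9];  Q = [1, 2, 4] / [3] / [5]
  Insert 4 (step 6): P = [1, 2, 3, 4] / [6] / [9];  Q = [1, 2, 4, 6] / [3] / [5]
  Insert 7 (step 7): P = [1, 2, 3, 4, 7] / [6] / [9];  Q = [1, 2, 4, 6, 7] / [3] / [5]
  Insert 8 (step 8): P = [1, 2, 3, 4, 7, 8] / [6] / [9];  Q = [1, 2, 4, 6, 7, 8] / [3] / [5]
  Insert 5 (step 9): P = [1, 2, 3, 4, 5, 8] / [6, 7] / [9];  Q = [1, 2, 4, 6, 7, 8] / [3, 9] / [5]
Final shape: (6, 2, 1).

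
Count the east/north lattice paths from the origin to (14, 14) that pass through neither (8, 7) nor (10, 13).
Number of paths = 24254710

Inclusion–exclusion. Total paths: C(28, 14) = 40116600. Through P₁: C(15, 8)·C(13, 6) = 11042460. Through P₂: C(23, 10)·C(5, 4) = 5720330. Since P₁ is strictly southwest of P₂, a monotone path through both must visit P₁ then P₂; paths through both = C(15, 8)·C(8, 2)·C(5, 4) = 900900. Avoid both = 40116600 − 11042460 − 5720330 + 900900 = 24254710.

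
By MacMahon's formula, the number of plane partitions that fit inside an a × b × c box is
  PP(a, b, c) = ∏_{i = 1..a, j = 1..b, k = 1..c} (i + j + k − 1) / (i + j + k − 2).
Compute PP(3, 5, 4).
PP(3, 5, 4) = 116424

Evaluate the triple product over i = 1..3, j = 1..5, k = 1..4. The factors are (2/1) · (3/2) · (4/3) · (5/4) · (3/2) · (4/3) · (5/4) · (6/5) · … (60 factors total). The numerators and denominators telescope so the product is an integer; carrying out the multiplication exactly gives PP(3, 5, 4) = 116424.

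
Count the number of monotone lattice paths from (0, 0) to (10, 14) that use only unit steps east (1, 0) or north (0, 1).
Number of paths = 1961256

A monotone lattice path from (0, 0) to (10, 14) consists of 10 east steps and 14 north steps in some order, so it is determined by which 10 of the 24 steps are east. The count is C(24, 10) = 1961256.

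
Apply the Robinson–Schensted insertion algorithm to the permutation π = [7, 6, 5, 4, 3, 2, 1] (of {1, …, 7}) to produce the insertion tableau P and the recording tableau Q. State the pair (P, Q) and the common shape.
P = [1] / [2] / [3] / [4] / [5] / [6] / [7];  Q = [1] / [2] / [3] / [4] / [5] / [6] / [7];  common shape = (1, 1, 1, 1, 1, 1, 1)

Row-insert the values π_1, π_2, … into P one at a time, bumping the leftmost entry strictly greater than the inserted value down to the next row. The recording tableau Q records, in position (i, j), the step at which that cell was added to P.
  Insert 7 (step 1): P = [7];  Q = [1]
  Insert 6 (step 2): P = [6] / [7];  Q = [1] / [2]
  Insert 5 (step 3): P = [5] / [6] / [7];  Q = [1] / [2] / [3]
  Insert 4 (step 4): P = [4] / [5] / [6] / [7];  Q = [1] / [2] / [3] / [4]
  Insert 3 (step 5): P = [3] / [4] / [5] / [6] / [7];  Q = [1] / [2] / [3] / [4] / [5]
  Insert 2 (step 6): P = [2] / [3] / [4] / [5] / [6] / [7];  Q = [1] / [2] / [3] / [4] / [5] / [6]
  Insert 1 (step 7): P = [1] / [2] / [3] / [4] / [5] / [6] / [7];  Q = [1] / [2] / [3] / [4] / [5] / [6] / [7]
Final shape: (1, 1, 1, 1, 1, 1, 1).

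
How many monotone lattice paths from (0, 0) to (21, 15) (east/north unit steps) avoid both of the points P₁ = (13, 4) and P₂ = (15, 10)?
Number of paths = 3908637960

Inclusion–exclusion. Total paths: C(36, 21) = 5567902560. Through P₁: C(17, 13)·C(19, 8) = 179885160. Through P₂: C(25, 15)·C(11, 6) = 1510167120. Since P₁ is strictly southwest of P₂, a monotone path through both must visit P₁ then P₂; paths through both = C(17, 13)·C(8, 2)·C(11, 6) = 30787680. Avoid both = 5567902560 − 179885160 − 1510167120 + 30787680 = 3908637960.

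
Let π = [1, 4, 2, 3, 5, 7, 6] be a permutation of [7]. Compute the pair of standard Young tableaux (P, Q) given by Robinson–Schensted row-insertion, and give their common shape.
P = [1, 2, 3, 5, 6] / [4, 7];  Q = [1, 2, 4, 5, 6] / [3, 7];  common shape = (5, 2)

Row-insert the values π_1, π_2, … into P one at a time, bumping the leftmost entry strictly greater than the inserted value down to the next row. The recording tableau Q records, in position (i, j), the step at which that cell was added to P.
  Insert 1 (step 1): P = [1];  Q = [1]
  Insert 4 (step 2): P = [1, 4];  Q = [1, 2]
  Insert 2 (step 3): P = [1, 2] / [4];  Q = [1, 2] / [3]
  Insert 3 (step 4): P = [1, 2, 3] / [4];  Q = [1, 2, 4] / [3]
  Insert 5 (step 5): P = [1, 2, 3, 5] / [4];  Q = [1, 2, 4, 5] / [3]
  Insert 7 (step 6): P = [1, 2, 3, 5, 7] / [4];  Q = [1, 2, 4, 5, 6] / [3]
  Insert 6 (step 7): P = [1, 2, 3, 5, 6] / [4, 7];  Q = [1, 2, 4, 5, 6] / [3, 7]
Final shape: (5, 2).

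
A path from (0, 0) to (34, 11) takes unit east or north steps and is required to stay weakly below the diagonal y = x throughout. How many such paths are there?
Number of paths = 6960408624

By the reflection principle (André's argument), the number of monotone paths to (34, 11) with n ≤ m that never go above y = x is C(45, 34) − C(45, 35) = 10150595910 − 3190187286 = 6960408624.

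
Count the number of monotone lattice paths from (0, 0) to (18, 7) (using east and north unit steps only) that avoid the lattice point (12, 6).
Number of paths = 350752

Total paths from (0, 0) to (18, 7): C(25, 18) = 480700. Paths through (12, 6): (paths (0, 0) → (12, 6)) × (paths (12, 6) → (18, 7)) = C(18, 12) · C(7, 6) = 18564 · 7 = 129948. Avoidance count = 480700 − 129948 = 350752.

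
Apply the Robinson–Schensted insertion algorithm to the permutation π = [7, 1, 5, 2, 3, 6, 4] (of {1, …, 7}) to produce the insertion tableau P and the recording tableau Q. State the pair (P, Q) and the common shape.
P = [1, 2, 3, 4] / [5, 6] / [7];  Q = [1, 3, 5, 6] / [2, 7] / [4];  common shape = (4, 2, 1)

Row-insert the values π_1, π_2, … into P one at a time, bumping the leftmost entry strictly greater than the inserted value down to the next row. The recording tableau Q records, in position (i, j), the step at which that cell was added to P.
  Insert 7 (step 1): P = [7];  Q = [1]
  Insert 1 (step 2): P = [1] / [7];  Q = [1] / [2]
  Insert 5 (step 3): P = [1, 5] / [7];  Q = [1, 3] / [2]
  Insert 2 (step 4): P = [1, 2] / [5] / [7];  Q = [1, 3] / [2] / [4]
  Insert 3 (step 5): P = [1, 2, 3] / [5] / [7];  Q = [1, 3, 5] / [2] / [4]
  Insert 6 (step 6): P = [1, 2, 3, 6] / [5] / [7];  Q = [1, 3, 5, 6] / [2] / [4]
  Insert 4 (step 7): P = [1, 2, 3, 4] / [5, 6] / [7];  Q = [1, 3, 5, 6] / [2, 7] / [4]
Final shape: (4, 2, 1).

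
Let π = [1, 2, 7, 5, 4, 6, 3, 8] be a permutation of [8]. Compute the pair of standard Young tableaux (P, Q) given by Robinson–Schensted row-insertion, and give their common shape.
P = [1, 2, 3, 6, 8] / [4] / [5] / [7];  Q = [1, 2, 3, 6, 8] / [4] / [5] / [7];  common shape = (5, 1, 1, 1)

Row-insert the values π_1, π_2, … into P one at a time, bumping the leftmost entry strictly greater than the inserted value down to the next row. The recording tableau Q records, in position (i, j), the step at which that cell was added to P.
  Insert 1 (step 1): P = [1];  Q = [1]
  Insert 2 (step 2): P = [1, 2];  Q = [1, 2]
  Insert 7 (step 3): P = [1, 2, 7];  Q = [1, 2, 3]
  Insert 5 (step 4): P = [1, 2, 5] / [7];  Q = [1, 2, 3] / [4]
  Insert 4 (step 5): P = [1, 2, 4] / [5] / [7];  Q = [1, 2, 3] / [4] / [5]
  Insert 6 (step 6): P = [1, 2, 4, 6] / [5] / [7];  Q = [1, 2, 3, 6] / [4] / [5]
  Insert 3 (step 7): P = [1, 2, 3, 6] / [4] / [5] / [7];  Q = [1, 2, 3, 6] / [4] / [5] / [7]
  Insert 8 (step 8): P = [1, 2, 3, 6, 8] / [4] / [5] / [7];  Q = [1, 2, 3, 6, 8] / [4] / [5] / [7]
Final shape: (5, 1, 1, 1).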